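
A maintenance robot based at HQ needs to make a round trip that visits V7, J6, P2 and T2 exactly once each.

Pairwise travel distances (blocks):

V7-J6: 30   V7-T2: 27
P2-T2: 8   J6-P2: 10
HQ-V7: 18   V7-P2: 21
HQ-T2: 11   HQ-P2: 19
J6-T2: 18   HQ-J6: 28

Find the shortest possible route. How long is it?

Minimum total distance: 77 blocks.

There are 12 distinct closed tours to check (reversals are equivalent).
HQ → V7 → J6 → P2 → T2 → HQ: 18+30+10+8+11 = 77
HQ → V7 → J6 → T2 → P2 → HQ: 18+30+18+8+19 = 93
HQ → V7 → P2 → J6 → T2 → HQ: 18+21+10+18+11 = 78
HQ → V7 → P2 → T2 → J6 → HQ: 18+21+8+18+28 = 93
HQ → V7 → T2 → J6 → P2 → HQ: 18+27+18+10+19 = 92
HQ → V7 → T2 → P2 → J6 → HQ: 18+27+8+10+28 = 91
HQ → J6 → V7 → P2 → T2 → HQ: 28+30+21+8+11 = 98
HQ → J6 → V7 → T2 → P2 → HQ: 28+30+27+8+19 = 112
HQ → J6 → P2 → V7 → T2 → HQ: 28+10+21+27+11 = 97
HQ → J6 → T2 → V7 → P2 → HQ: 28+18+27+21+19 = 113
HQ → P2 → V7 → J6 → T2 → HQ: 19+21+30+18+11 = 99
HQ → P2 → J6 → V7 → T2 → HQ: 19+10+30+27+11 = 97
The minimum is 77.
One optimal route: HQ → V7 → J6 → P2 → T2 → HQ (or its reverse).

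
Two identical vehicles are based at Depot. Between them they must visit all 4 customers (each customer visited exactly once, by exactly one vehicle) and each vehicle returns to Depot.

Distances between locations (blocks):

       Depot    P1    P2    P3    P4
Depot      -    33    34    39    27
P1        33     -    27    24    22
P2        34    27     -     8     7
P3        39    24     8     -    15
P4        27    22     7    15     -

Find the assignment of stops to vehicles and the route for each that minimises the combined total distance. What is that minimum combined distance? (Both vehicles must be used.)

Minimum combined distance: 147 blocks.

Try each way of splitting the stops between the two vehicles (each non-empty) and, for each split, find the best tour for each vehicle:
  {P1} + {P2, P3, P4}: 66 + 81 = 147
  {P2} + {P1, P3, P4}: 68 + 99 = 167
  {P1, P2} + {P3, P4}: 94 + 81 = 175
  {P3} + {P1, P2, P4}: 78 + 94 = 172
  {P1, P3} + {P2, P4}: 96 + 68 = 164
  {P2, P3} + {P1, P4}: 81 + 82 = 163
  … (7 splits in total)
Best: vehicle 1 Depot → P1 → Depot = 66; vehicle 2 Depot → P3 → P2 → P4 → Depot = 81; combined 147.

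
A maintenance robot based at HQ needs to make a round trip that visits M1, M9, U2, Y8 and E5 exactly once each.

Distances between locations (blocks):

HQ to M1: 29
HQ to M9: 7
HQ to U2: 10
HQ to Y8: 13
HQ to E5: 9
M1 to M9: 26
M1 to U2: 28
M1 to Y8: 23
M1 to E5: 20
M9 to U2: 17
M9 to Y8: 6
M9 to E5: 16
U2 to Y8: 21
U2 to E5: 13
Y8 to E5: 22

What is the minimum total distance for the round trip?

Shortest round trip = 79 blocks.

HQ→M1→M9→U2→Y8→E5→HQ: 29+26+17+21+22+9 = 124
HQ→M1→M9→U2→E5→Y8→HQ: 29+26+17+13+22+13 = 120
HQ→M1→M9→Y8→U2→E5→HQ: 29+26+6+21+13+9 = 104
HQ→M1→M9→Y8→E5→U2→HQ: 29+26+6+22+13+10 = 106
HQ→M1→M9→E5→U2→Y8→HQ: 29+26+16+13+21+13 = 118
HQ→M1→M9→E5→Y8→U2→HQ: 29+26+16+22+21+10 = 124
HQ→M1→U2→M9→Y8→E5→HQ: 29+28+17+6+22+9 = 111
HQ→M1→U2→M9→E5→Y8→HQ: 29+28+17+16+22+13 = 125
HQ→M1→U2→Y8→M9→E5→HQ: 29+28+21+6+16+9 = 109
HQ→M1→U2→Y8→E5→M9→HQ: 29+28+21+22+16+7 = 123
HQ→M1→U2→E5→M9→Y8→HQ: 29+28+13+16+6+13 = 105
HQ→M1→U2→E5→Y8→M9→HQ: 29+28+13+22+6+7 = 105
HQ→M1→Y8→M9→U2→E5→HQ: 29+23+6+17+13+9 = 97
HQ→M1→Y8→M9→E5→U2→HQ: 29+23+6+16+13+10 = 97
… (46 more)
HQ→M9→Y8→M1→E5→U2→HQ: 7+6+23+20+13+10 = 79  ← best
The minimum is 79.
One optimal route: HQ → M9 → Y8 → M1 → E5 → U2 → HQ (or its reverse).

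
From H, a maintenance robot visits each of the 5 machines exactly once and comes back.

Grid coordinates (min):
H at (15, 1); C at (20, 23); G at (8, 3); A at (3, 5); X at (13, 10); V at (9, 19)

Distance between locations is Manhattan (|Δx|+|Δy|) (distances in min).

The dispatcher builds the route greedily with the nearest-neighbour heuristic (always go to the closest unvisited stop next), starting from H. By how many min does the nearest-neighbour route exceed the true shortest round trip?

From H: G=9, X=11, A=16, V=24, C=27 → choose G (9).
From G: A=7, X=12, V=17, C=32 → choose A (7).
From A: X=15, V=20, C=35 → choose X (15).
From X: V=13, C=20 → choose V (13).
From V: C=15 → choose C (15).
NN route H → G → A → X → V → C → H costs 86.
Optimal: H → G → A → V → C → X → H costs 82 (by enumerating all 60 distinct tours).
Excess = 86 − 82 = 4.

The nearest-neighbour route is 4 min longer than optimal.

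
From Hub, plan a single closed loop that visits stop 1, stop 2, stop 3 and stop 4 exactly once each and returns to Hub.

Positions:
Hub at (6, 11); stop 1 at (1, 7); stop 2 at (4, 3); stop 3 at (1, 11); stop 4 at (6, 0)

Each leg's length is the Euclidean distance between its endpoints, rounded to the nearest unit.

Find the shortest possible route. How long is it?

Minimum total distance: 29.

With 4 stops there are 4!/2 = 12 distinct round trips (a route and its reverse cost the same).
Hub → stop 1 → stop 2 → stop 3 → stop 4 → Hub: 6+5+9+12+11 = 43
Hub → stop 1 → stop 2 → stop 4 → stop 3 → Hub: 6+5+4+12+5 = 32
Hub → stop 1 → stop 3 → stop 2 → stop 4 → Hub: 6+4+9+4+11 = 34
Hub → stop 1 → stop 3 → stop 4 → stop 2 → Hub: 6+4+12+4+8 = 34
Hub → stop 1 → stop 4 → stop 2 → stop 3 → Hub: 6+9+4+9+5 = 33
Hub → stop 1 → stop 4 → stop 3 → stop 2 → Hub: 6+9+12+9+8 = 44
Hub → stop 2 → stop 1 → stop 3 → stop 4 → Hub: 8+5+4+12+11 = 40
Hub → stop 2 → stop 1 → stop 4 → stop 3 → Hub: 8+5+9+12+5 = 39
Hub → stop 2 → stop 3 → stop 1 → stop 4 → Hub: 8+9+4+9+11 = 41
Hub → stop 2 → stop 4 → stop 1 → stop 3 → Hub: 8+4+9+4+5 = 30
Hub → stop 3 → stop 1 → stop 2 → stop 4 → Hub: 5+4+5+4+11 = 29
Hub → stop 3 → stop 2 → stop 1 → stop 4 → Hub: 5+9+5+9+11 = 39
The minimum is 29.
One optimal route: Hub → stop 3 → stop 1 → stop 2 → stop 4 → Hub (or its reverse).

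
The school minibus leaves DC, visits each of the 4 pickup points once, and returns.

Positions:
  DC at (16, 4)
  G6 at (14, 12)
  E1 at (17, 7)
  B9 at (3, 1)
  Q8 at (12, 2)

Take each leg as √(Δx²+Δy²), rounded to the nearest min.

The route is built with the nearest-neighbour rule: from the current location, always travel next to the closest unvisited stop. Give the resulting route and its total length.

At DC the remaining stops are E1 3, Q8 4, G6 8, B9 13; go to E1.
At E1 the remaining stops are G6 6, Q8 7, B9 15; go to G6.
At G6 the remaining stops are Q8 10, B9 16; go to Q8.
At Q8 the remaining stops are B9 9; go to B9.
Return B9→DC: 13.
Total = 3 + 6 + 10 + 9 + 13 = 41.

41 min along DC → E1 → G6 → Q8 → B9 → DC.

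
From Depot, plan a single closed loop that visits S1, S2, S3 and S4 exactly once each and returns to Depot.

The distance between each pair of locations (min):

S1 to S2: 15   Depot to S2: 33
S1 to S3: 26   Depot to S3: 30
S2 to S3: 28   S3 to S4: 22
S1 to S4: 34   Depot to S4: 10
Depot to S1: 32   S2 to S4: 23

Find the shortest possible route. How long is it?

With 4 stops there are 4!/2 = 12 distinct round trips (a route and its reverse cost the same).
Depot-S1-S2-S3-S4-Depot: 32+15+28+22+10 = 107
Depot-S1-S2-S4-S3-Depot: 32+15+23+22+30 = 122
Depot-S1-S3-S2-S4-Depot: 32+26+28+23+10 = 119
Depot-S1-S3-S4-S2-Depot: 32+26+22+23+33 = 136
Depot-S1-S4-S2-S3-Depot: 32+34+23+28+30 = 147
Depot-S1-S4-S3-S2-Depot: 32+34+22+28+33 = 149
Depot-S2-S1-S3-S4-Depot: 33+15+26+22+10 = 106
Depot-S2-S1-S4-S3-Depot: 33+15+34+22+30 = 134
Depot-S2-S3-S1-S4-Depot: 33+28+26+34+10 = 131
Depot-S2-S4-S1-S3-Depot: 33+23+34+26+30 = 146
Depot-S3-S1-S2-S4-Depot: 30+26+15+23+10 = 104
Depot-S3-S2-S1-S4-Depot: 30+28+15+34+10 = 117
The minimum is 104.
One optimal route: Depot → S3 → S1 → S2 → S4 → Depot (or its reverse).

Shortest round trip = 104 min.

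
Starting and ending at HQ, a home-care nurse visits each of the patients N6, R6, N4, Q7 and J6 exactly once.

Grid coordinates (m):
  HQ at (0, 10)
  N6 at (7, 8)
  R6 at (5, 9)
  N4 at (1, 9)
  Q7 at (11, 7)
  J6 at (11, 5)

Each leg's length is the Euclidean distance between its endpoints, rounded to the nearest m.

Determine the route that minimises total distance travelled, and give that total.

HQ-N6-R6-N4-Q7-J6-HQ: 7+2+4+10+2+12 = 37
HQ-N6-R6-N4-J6-Q7-HQ: 7+2+4+11+2+11 = 37
HQ-N6-R6-Q7-N4-J6-HQ: 7+2+6+10+11+12 = 48
HQ-N6-R6-Q7-J6-N4-HQ: 7+2+6+2+11+1 = 29
HQ-N6-R6-J6-N4-Q7-HQ: 7+2+7+11+10+11 = 48
HQ-N6-R6-J6-Q7-N4-HQ: 7+2+7+2+10+1 = 29
HQ-N6-N4-R6-Q7-J6-HQ: 7+6+4+6+2+12 = 37
HQ-N6-N4-R6-J6-Q7-HQ: 7+6+4+7+2+11 = 37
HQ-N6-N4-Q7-R6-J6-HQ: 7+6+10+6+7+12 = 48
HQ-N6-N4-Q7-J6-R6-HQ: 7+6+10+2+7+5 = 37
HQ-N6-N4-J6-R6-Q7-HQ: 7+6+11+7+6+11 = 48
HQ-N6-N4-J6-Q7-R6-HQ: 7+6+11+2+6+5 = 37
HQ-N6-Q7-R6-N4-J6-HQ: 7+4+6+4+11+12 = 44
HQ-N6-Q7-R6-J6-N4-HQ: 7+4+6+7+11+1 = 36
… (46 more)
HQ-N6-Q7-J6-R6-N4-HQ: 7+4+2+7+4+1 = 25  ← best
The minimum is 25.
One optimal route: HQ → N6 → Q7 → J6 → R6 → N4 → HQ (or its reverse).

25 m — the shortest possible round trip.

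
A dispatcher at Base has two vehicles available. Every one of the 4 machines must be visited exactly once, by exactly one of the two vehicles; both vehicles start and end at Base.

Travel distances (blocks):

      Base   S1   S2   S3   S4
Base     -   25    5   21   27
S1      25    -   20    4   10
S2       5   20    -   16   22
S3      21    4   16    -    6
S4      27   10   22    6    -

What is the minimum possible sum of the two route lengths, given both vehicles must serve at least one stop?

72 blocks — the smallest possible combined total.

Try each way of splitting the stops between the two vehicles (each non-empty) and, for each split, find the best tour for each vehicle:
  {S1} + {S2, S3, S4}: 50 + 54 = 104
  {S2} + {S1, S3, S4}: 10 + 62 = 72
  {S1, S2} + {S3, S4}: 50 + 54 = 104
  {S3} + {S1, S2, S4}: 42 + 62 = 104
  {S1, S3} + {S2, S4}: 50 + 54 = 104
  {S2, S3} + {S1, S4}: 42 + 62 = 104
  … (7 splits in total)
Best: vehicle 1 Base → S2 → Base = 10; vehicle 2 Base → S1 → S3 → S4 → Base = 62; combined 72.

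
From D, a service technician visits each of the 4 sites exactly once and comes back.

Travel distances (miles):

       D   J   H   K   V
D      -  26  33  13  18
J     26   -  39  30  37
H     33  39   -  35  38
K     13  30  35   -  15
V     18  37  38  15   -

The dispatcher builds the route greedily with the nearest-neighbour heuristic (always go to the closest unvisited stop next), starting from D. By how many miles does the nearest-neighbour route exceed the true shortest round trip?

D: K=13, V=18, J=26, H=33 ⇒ K
K: V=15, J=30, H=35 ⇒ V
V: J=37, H=38 ⇒ J
J: H=39 ⇒ H
NN route D → K → V → J → H → D costs 137.
Optimal: D → J → H → V → K → D costs 131 (by enumerating all 12 distinct tours).
Excess = 137 − 131 = 6.

The nearest-neighbour route is 6 miles longer than optimal.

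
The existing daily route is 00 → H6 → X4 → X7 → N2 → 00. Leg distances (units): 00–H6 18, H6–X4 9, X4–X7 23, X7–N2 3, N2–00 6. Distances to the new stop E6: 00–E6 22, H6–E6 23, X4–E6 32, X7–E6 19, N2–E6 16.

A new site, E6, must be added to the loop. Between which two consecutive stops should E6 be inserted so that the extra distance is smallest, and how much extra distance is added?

Insertion cost between consecutive stops i–j is d(i,E6) + d(E6,j) − d(i,j):
  between 00 and H6: 22 + 23 − 18 = 27
  between H6 and X4: 23 + 32 − 9 = 46
  between X4 and X7: 32 + 19 − 23 = 28
  between X7 and N2: 19 + 16 − 3 = 32
  between N2 and 00: 16 + 22 − 6 = 32
Cheapest insertion is between 00 and H6, adding 27.
New total = 59 + 27 = 86.

Minimum extra distance: 27, inserting E6 between 00 and H6.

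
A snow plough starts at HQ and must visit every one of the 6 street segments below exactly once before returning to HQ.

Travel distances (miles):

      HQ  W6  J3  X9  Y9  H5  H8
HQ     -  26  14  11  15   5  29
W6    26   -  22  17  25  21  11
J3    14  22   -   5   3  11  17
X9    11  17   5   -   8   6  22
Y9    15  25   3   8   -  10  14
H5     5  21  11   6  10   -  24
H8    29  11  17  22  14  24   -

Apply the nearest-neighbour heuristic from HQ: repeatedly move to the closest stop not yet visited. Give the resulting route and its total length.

At HQ the remaining stops are H5 5, X9 11, J3 14, Y9 15, W6 26, H8 29; go to H5.
At H5 the remaining stops are X9 6, Y9 10, J3 11, W6 21, H8 24; go to X9.
At X9 the remaining stops are J3 5, Y9 8, W6 17, H8 22; go to J3.
At J3 the remaining stops are Y9 3, H8 17, W6 22; go to Y9.
At Y9 the remaining stops are H8 14, W6 25; go to H8.
At H8 the remaining stops are W6 11; go to W6.
Return W6→HQ: 26.
Total = 5 + 6 + 5 + 3 + 14 + 11 + 26 = 70.

Nearest-neighbour total = 70 miles; route HQ → H5 → X9 → J3 → Y9 → H8 → W6 → HQ.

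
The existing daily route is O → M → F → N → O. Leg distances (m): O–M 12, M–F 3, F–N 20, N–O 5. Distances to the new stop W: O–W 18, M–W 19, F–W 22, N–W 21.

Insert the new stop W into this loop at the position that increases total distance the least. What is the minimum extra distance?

Insertion cost between consecutive stops i–j is d(i,W) + d(W,j) − d(i,j):
  between O and M: 18 + 19 − 12 = 25
  between M and F: 19 + 22 − 3 = 38
  between F and N: 22 + 21 − 20 = 23
  between N and O: 21 + 18 − 5 = 34
Cheapest insertion is between F and N, adding 23.
New total = 40 + 23 = 63.

+23 m — insert W between F and N.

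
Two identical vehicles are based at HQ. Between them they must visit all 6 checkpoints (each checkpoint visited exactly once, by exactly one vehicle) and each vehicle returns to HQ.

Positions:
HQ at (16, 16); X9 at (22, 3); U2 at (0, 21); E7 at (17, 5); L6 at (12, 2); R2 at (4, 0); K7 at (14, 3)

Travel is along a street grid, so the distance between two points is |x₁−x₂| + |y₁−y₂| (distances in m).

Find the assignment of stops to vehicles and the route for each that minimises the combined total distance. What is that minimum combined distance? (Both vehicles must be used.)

There are 2^5 − 1 = 31 ways to divide the 6 stops into two non-empty groups. For each, the best each vehicle can do is its own shortest tour through its group:
  {X9} + {U2, E7, L6, R2, K7}: 38 + 76 = 114
  {U2} + {X9, E7, L6, R2, K7}: 42 + 68 = 110
  {X9, U2} + {E7, L6, R2, K7}: 80 + 58 = 138
  {E7} + {X9, U2, L6, R2, K7}: 24 + 86 = 110
  {X9, E7} + {U2, L6, R2, K7}: 38 + 74 = 112
  {U2, E7} + {X9, L6, R2, K7}: 66 + 68 = 134
  … (31 splits in total)
Best: vehicle 1 HQ → U2 → HQ = 42; vehicle 2 HQ → E7 → X9 → L6 → R2 → K7 → HQ = 68; combined 110.

Minimum combined distance: 110 m.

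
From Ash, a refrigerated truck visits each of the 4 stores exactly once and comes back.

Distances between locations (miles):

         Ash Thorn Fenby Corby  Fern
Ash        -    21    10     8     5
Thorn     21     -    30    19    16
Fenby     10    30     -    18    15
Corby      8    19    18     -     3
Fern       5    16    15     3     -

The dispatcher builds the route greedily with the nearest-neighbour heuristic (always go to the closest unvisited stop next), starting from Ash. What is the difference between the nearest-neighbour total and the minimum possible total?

Ash: Fern=5, Corby=8, Fenby=10, Thorn=21 ⇒ Fern
Fern: Corby=3, Fenby=15, Thorn=16 ⇒ Corby
Corby: Fenby=18, Thorn=19 ⇒ Fenby
Fenby: Thorn=30 ⇒ Thorn
NN route Ash → Fern → Corby → Fenby → Thorn → Ash costs 77.
Optimal: Ash → Fenby → Thorn → Corby → Fern → Ash costs 67 (by enumerating all 12 distinct tours).
Excess = 77 − 67 = 10.

Excess over optimum: 10 miles.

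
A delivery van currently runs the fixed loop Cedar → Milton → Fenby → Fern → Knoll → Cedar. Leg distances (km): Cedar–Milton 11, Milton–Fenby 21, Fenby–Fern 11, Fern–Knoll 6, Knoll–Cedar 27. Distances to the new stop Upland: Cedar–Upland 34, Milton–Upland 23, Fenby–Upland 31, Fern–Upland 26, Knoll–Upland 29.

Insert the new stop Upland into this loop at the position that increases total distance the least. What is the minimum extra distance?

Minimum extra distance: 33 km, inserting Upland between Milton and Fenby.

Insertion cost between consecutive stops i–j is d(i,Upland) + d(Upland,j) − d(i,j):
  between Cedar and Milton: 34 + 23 − 11 = 46
  between Milton and Fenby: 23 + 31 − 21 = 33
  between Fenby and Fern: 31 + 26 − 11 = 46
  between Fern and Knoll: 26 + 29 − 6 = 49
  between Knoll and Cedar: 29 + 34 − 27 = 36
Cheapest insertion is between Milton and Fenby, adding 33.
New total = 76 + 33 = 109.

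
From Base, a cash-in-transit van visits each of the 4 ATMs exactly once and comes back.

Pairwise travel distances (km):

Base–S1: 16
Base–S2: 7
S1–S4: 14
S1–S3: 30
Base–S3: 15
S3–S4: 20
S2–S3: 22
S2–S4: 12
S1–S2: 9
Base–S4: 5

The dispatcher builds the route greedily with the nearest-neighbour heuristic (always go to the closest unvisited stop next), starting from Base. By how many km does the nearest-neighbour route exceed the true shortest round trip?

From Base: S4=5, S2=7, S3=15, S1=16 → choose S4 (5).
From S4: S2=12, S1=14, S3=20 → choose S2 (12).
From S2: S1=9, S3=22 → choose S1 (9).
From S1: S3=30 → choose S3 (30).
NN route Base → S4 → S2 → S1 → S3 → Base costs 71.
Optimal: Base → S2 → S1 → S4 → S3 → Base costs 65 (by enumerating all 12 distinct tours).
Excess = 71 − 65 = 6.

6 km longer than the optimal tour.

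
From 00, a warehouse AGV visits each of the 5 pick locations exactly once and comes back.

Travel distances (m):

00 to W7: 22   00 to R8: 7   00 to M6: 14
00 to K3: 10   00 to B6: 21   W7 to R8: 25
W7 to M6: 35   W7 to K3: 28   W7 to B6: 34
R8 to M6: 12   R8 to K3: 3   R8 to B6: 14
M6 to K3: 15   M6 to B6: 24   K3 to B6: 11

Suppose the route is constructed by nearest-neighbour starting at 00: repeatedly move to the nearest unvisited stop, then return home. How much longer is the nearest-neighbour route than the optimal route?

00: R8=7, K3=10, M6=14, B6=21, W7=22 ⇒ R8
R8: K3=3, M6=12, B6=14, W7=25 ⇒ K3
K3: B6=11, M6=15, W7=28 ⇒ B6
B6: M6=24, W7=34 ⇒ M6
M6: W7=35 ⇒ W7
NN route 00 → R8 → K3 → B6 → M6 → W7 → 00 costs 102.
Optimal: 00 → W7 → B6 → K3 → R8 → M6 → 00 costs 96 (by enumerating all 60 distinct tours).
Excess = 102 − 96 = 6.

6 m longer than the optimal tour.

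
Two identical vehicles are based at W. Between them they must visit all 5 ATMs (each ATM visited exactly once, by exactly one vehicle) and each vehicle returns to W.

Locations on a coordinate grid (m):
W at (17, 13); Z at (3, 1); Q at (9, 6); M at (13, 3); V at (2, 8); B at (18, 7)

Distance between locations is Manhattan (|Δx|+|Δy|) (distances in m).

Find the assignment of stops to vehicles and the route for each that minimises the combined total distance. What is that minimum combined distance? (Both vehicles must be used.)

Minimum combined distance: 72 m.

Try each way of splitting the stops between the two vehicles (each non-empty) and, for each split, find the best tour for each vehicle:
  {Z} + {Q, M, V, B}: 52 + 52 = 104
  {Q} + {Z, M, V, B}: 30 + 56 = 86
  {Z, Q} + {M, V, B}: 52 + 52 = 104
  {M} + {Z, Q, V, B}: 28 + 56 = 84
  {Z, M} + {Q, V, B}: 52 + 46 = 98
  {Q, M} + {Z, V, B}: 36 + 56 = 92
  … (15 splits in total)
  {Z, Q, M, V} + {B}: 58 + 14 = 72  ← best
Best: vehicle 1 W → Q → V → Z → M → W = 58; vehicle 2 W → B → W = 14; combined 72.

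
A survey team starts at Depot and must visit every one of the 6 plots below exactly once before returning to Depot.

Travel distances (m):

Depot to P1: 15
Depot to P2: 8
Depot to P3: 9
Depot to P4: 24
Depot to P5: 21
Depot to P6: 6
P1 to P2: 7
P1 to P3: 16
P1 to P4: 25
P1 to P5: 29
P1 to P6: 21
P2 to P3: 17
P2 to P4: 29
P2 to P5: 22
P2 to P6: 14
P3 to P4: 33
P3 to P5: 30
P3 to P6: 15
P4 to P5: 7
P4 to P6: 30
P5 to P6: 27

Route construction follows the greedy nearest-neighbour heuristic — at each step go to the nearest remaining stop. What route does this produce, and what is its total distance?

At Depot the remaining stops are P6 6, P2 8, P3 9, P1 15, P5 21, P4 24; go to P6.
At P6 the remaining stops are P2 14, P3 15, P1 21, P5 27, P4 30; go to P2.
At P2 the remaining stops are P1 7, P3 17, P5 22, P4 29; go to P1.
At P1 the remaining stops are P3 16, P4 25, P5 29; go to P3.
At P3 the remaining stops are P5 30, P4 33; go to P5.
At P5 the remaining stops are P4 7; go to P4.
Return P4→Depot: 24.
Total = 6 + 14 + 7 + 16 + 30 + 7 + 24 = 104.

104 m along Depot → P6 → P2 → P1 → P3 → P5 → P4 → Depot.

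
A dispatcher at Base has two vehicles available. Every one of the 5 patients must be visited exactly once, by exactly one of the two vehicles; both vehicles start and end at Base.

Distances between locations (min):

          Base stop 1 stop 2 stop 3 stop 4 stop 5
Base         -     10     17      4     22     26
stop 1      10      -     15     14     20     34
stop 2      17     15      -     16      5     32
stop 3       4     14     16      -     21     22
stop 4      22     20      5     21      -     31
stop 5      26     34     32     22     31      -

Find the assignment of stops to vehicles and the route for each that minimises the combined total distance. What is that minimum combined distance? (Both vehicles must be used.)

Minimum combined distance: 95 min.

There are 2^4 − 1 = 15 ways to divide the 5 stops into two non-empty groups. For each, the best each vehicle can do is its own shortest tour through its group:
  {stop 1} + {stop 2, stop 3, stop 4, stop 5}: 20 + 79 = 99
  {stop 2} + {stop 1, stop 3, stop 4, stop 5}: 34 + 87 = 121
  {stop 1, stop 2} + {stop 3, stop 4, stop 5}: 42 + 79 = 121
  {stop 3} + {stop 1, stop 2, stop 4, stop 5}: 8 + 87 = 95
  {stop 1, stop 3} + {stop 2, stop 4, stop 5}: 28 + 79 = 107
  {stop 2, stop 3} + {stop 1, stop 4, stop 5}: 37 + 87 = 124
  … (15 splits in total)
Best: vehicle 1 Base → stop 3 → Base = 8; vehicle 2 Base → stop 1 → stop 2 → stop 4 → stop 5 → Base = 87; combined 95.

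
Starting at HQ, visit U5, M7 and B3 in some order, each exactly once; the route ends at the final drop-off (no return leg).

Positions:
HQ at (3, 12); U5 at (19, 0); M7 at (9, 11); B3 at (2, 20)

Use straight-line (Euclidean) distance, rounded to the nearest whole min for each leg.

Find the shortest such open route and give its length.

34 min — the minimum one-way total.

There are 3! = 6 possible orderings.
HQ → U5 → M7 → B3: 20+15+11 = 46
HQ → U5 → B3 → M7: 20+26+11 = 57
HQ → M7 → U5 → B3: 6+15+26 = 47
HQ → M7 → B3 → U5: 6+11+26 = 43
HQ → B3 → U5 → M7: 8+26+15 = 49
HQ → B3 → M7 → U5: 8+11+15 = 34
The minimum is 34.
One shortest path: HQ → B3 → M7 → U5.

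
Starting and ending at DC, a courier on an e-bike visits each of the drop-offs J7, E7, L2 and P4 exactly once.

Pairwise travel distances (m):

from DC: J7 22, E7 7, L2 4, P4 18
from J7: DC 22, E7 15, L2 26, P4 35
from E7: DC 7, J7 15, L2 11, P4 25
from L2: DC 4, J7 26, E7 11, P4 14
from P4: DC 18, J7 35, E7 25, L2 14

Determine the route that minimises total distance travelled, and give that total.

75 m — the shortest possible round trip.

There are 12 distinct closed tours to check (reversals are equivalent).
DC → J7 → E7 → L2 → P4 → DC: 22+15+11+14+18 = 80
DC → J7 → E7 → P4 → L2 → DC: 22+15+25+14+4 = 80
DC → J7 → L2 → E7 → P4 → DC: 22+26+11+25+18 = 102
DC → J7 → L2 → P4 → E7 → DC: 22+26+14+25+7 = 94
DC → J7 → P4 → E7 → L2 → DC: 22+35+25+11+4 = 97
DC → J7 → P4 → L2 → E7 → DC: 22+35+14+11+7 = 89
DC → E7 → J7 → L2 → P4 → DC: 7+15+26+14+18 = 80
DC → E7 → J7 → P4 → L2 → DC: 7+15+35+14+4 = 75
DC → E7 → L2 → J7 → P4 → DC: 7+11+26+35+18 = 97
DC → E7 → P4 → J7 → L2 → DC: 7+25+35+26+4 = 97
DC → L2 → J7 → E7 → P4 → DC: 4+26+15+25+18 = 88
DC → L2 → E7 → J7 → P4 → DC: 4+11+15+35+18 = 83
The minimum is 75.
One optimal route: DC → E7 → J7 → P4 → L2 → DC (or its reverse).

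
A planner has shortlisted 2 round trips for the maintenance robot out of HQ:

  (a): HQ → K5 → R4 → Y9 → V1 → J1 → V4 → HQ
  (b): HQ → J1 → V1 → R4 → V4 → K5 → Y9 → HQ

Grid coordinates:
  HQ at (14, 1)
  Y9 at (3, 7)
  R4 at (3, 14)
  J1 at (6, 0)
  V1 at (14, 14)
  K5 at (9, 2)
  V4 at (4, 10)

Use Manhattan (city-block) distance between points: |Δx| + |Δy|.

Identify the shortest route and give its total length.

(a): 6 + 18 + 7 + 18 + 22 + 12 + 19 = 102
(b): 9 + 22 + 11 + 5 + 13 + 11 + 17 = 88

88 — (b) is the shortest.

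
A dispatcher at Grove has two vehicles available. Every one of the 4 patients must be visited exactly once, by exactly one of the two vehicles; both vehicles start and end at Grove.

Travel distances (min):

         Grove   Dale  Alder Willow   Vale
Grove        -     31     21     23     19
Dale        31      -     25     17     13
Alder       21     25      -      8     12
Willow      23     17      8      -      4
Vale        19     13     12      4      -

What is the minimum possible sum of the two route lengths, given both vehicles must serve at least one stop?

113 min — the smallest possible combined total.

Check every non-empty split of the stops between the two vehicles; for each half take its own optimal tour:
  {Dale} + {Alder, Willow, Vale}: 62 + 52 = 114
  {Alder} + {Dale, Willow, Vale}: 42 + 71 = 113
  {Dale, Alder} + {Willow, Vale}: 77 + 46 = 123
  {Willow} + {Dale, Alder, Vale}: 46 + 77 = 123
  {Dale, Willow} + {Alder, Vale}: 71 + 52 = 123
  {Alder, Willow} + {Dale, Vale}: 52 + 63 = 115
  … (7 splits in total)
Best: vehicle 1 Grove → Alder → Grove = 42; vehicle 2 Grove → Dale → Willow → Vale → Grove = 71; combined 113.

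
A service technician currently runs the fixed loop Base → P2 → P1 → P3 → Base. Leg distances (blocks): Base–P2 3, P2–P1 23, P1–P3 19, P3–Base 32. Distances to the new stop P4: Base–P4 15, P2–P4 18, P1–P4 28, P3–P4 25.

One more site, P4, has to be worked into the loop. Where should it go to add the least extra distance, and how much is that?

Insertion cost between consecutive stops i–j is d(i,P4) + d(P4,j) − d(i,j):
  between Base and P2: 15 + 18 − 3 = 30
  between P2 and P1: 18 + 28 − 23 = 23
  between P1 and P3: 28 + 25 − 19 = 34
  between P3 and Base: 25 + 15 − 32 = 8
Cheapest insertion is between P3 and Base, adding 8.
New total = 77 + 8 = 85.

Minimum extra distance: 8 blocks, inserting P4 between P3 and Base.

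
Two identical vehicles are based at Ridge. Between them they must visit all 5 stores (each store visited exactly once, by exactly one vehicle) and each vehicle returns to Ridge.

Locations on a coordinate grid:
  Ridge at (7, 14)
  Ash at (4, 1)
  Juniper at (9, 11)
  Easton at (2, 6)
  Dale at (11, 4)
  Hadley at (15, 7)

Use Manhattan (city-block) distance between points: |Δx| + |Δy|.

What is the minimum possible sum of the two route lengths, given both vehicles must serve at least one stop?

Minimum combined distance: 62.

There are 2^4 − 1 = 15 ways to divide the 5 stops into two non-empty groups. For each, the best each vehicle can do is its own shortest tour through its group:
  {Ash} + {Juniper, Easton, Dale, Hadley}: 32 + 46 = 78
  {Juniper} + {Ash, Easton, Dale, Hadley}: 10 + 52 = 62
  {Ash, Juniper} + {Easton, Dale, Hadley}: 36 + 46 = 82
  {Easton} + {Ash, Juniper, Dale, Hadley}: 26 + 48 = 74
  {Ash, Easton} + {Juniper, Dale, Hadley}: 36 + 36 = 72
  {Juniper, Easton} + {Ash, Dale, Hadley}: 30 + 48 = 78
  … (15 splits in total)
Best: vehicle 1 Ridge → Juniper → Ridge = 10; vehicle 2 Ridge → Easton → Ash → Dale → Hadley → Ridge = 52; combined 62.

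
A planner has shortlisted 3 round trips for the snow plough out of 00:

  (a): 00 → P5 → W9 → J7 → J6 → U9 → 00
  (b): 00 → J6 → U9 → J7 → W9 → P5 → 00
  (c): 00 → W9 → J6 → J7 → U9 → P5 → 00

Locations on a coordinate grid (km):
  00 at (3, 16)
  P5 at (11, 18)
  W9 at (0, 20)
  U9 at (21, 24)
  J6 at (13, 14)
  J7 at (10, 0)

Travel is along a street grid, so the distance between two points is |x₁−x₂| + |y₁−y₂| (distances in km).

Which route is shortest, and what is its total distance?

(a): 10 + 13 + 30 + 17 + 18 + 26 = 114
(b): 12 + 18 + 35 + 30 + 13 + 10 = 118
(c): 7 + 19 + 17 + 35 + 16 + 10 = 104

104 km — (c) is the shortest.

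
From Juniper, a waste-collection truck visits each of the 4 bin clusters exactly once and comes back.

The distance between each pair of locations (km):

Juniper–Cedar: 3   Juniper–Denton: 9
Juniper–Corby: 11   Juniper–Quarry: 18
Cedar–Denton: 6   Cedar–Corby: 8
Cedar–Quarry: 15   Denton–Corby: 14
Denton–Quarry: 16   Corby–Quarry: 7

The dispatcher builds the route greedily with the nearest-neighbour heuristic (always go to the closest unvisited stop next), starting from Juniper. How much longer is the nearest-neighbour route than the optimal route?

The nearest-neighbour route is 5 km longer than optimal.

Juniper: Cedar=3, Denton=9, Corby=11, Quarry=18 ⇒ Cedar
Cedar: Denton=6, Corby=8, Quarry=15 ⇒ Denton
Denton: Corby=14, Quarry=16 ⇒ Corby
Corby: Quarry=7 ⇒ Quarry
NN route Juniper → Cedar → Denton → Corby → Quarry → Juniper costs 48.
Optimal: Juniper → Cedar → Denton → Quarry → Corby → Juniper costs 43 (by enumerating all 12 distinct tours).
Excess = 48 − 43 = 5.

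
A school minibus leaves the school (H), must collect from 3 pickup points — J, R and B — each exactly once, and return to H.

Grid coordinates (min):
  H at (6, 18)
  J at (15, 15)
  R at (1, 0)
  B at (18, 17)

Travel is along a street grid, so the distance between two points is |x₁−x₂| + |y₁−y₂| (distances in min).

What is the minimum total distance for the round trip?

Minimum total distance: 70 min.

With 3 stops there are 3!/2 = 3 distinct round trips (a route and its reverse cost the same).
H→J→R→B→H: 12+29+34+13 = 88
H→J→B→R→H: 12+5+34+23 = 74
H→R→J→B→H: 23+29+5+13 = 70
The minimum is 70.
One optimal route: H → R → J → B → H (or its reverse).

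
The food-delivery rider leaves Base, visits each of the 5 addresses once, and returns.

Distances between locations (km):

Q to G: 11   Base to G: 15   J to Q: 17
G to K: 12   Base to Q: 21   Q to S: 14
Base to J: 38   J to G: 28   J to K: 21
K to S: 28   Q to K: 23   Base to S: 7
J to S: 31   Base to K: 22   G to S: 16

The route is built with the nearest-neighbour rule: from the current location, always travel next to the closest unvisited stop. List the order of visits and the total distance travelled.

Nearest-neighbour total = 103 km; route Base → S → Q → G → K → J → Base.

Base → [S:7 / G:15 / Q:21 / K:22 / J:38] → S (7)
S → [Q:14 / G:16 / K:28 / J:31] → Q (14)
Q → [G:11 / J:17 / K:23] → G (11)
G → [K:12 / J:28] → K (12)
K → [J:21] → J (21)
Return J→Base: 38.
Total = 7 + 14 + 11 + 12 + 21 + 38 = 103.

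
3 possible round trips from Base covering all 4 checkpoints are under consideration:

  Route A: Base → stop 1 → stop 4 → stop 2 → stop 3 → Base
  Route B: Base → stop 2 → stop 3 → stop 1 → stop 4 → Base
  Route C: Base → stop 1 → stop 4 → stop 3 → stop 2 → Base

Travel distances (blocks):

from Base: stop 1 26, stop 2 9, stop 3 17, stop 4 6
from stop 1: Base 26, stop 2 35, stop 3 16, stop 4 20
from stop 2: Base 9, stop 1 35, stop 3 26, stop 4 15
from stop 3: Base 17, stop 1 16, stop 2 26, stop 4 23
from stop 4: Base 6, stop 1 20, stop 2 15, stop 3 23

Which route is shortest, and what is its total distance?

Route A: 26 + 20 + 15 + 26 + 17 = 104
Route B: 9 + 26 + 16 + 20 + 6 = 77
Route C: 26 + 20 + 23 + 26 + 9 = 104

Shortest is Route B, total 77 blocks.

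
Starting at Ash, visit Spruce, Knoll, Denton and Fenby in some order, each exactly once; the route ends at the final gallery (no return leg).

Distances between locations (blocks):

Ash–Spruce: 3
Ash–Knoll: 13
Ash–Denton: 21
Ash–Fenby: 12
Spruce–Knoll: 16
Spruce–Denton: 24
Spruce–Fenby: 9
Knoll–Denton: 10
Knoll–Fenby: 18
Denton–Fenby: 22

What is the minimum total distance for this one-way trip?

Minimum one-way distance = 40 blocks.

There are 4! = 24 possible orderings.
Ash - Spruce - Knoll - Denton - Fenby: 3+16+10+22 = 51
Ash - Spruce - Knoll - Fenby - Denton: 3+16+18+22 = 59
Ash - Spruce - Denton - Knoll - Fenby: 3+24+10+18 = 55
Ash - Spruce - Denton - Fenby - Knoll: 3+24+22+18 = 67
Ash - Spruce - Fenby - Knoll - Denton: 3+9+18+10 = 40
Ash - Spruce - Fenby - Denton - Knoll: 3+9+22+10 = 44
Ash - Knoll - Spruce - Denton - Fenby: 13+16+24+22 = 75
Ash - Knoll - Spruce - Fenby - Denton: 13+16+9+22 = 60
Ash - Knoll - Denton - Spruce - Fenby: 13+10+24+9 = 56
Ash - Knoll - Denton - Fenby - Spruce: 13+10+22+9 = 54
Ash - Knoll - Fenby - Spruce - Denton: 13+18+9+24 = 64
Ash - Knoll - Fenby - Denton - Spruce: 13+18+22+24 = 77
Ash - Denton - Spruce - Knoll - Fenby: 21+24+16+18 = 79
Ash - Denton - Spruce - Fenby - Knoll: 21+24+9+18 = 72
… (10 more)
The minimum is 40.
One shortest path: Ash → Spruce → Fenby → Knoll → Denton.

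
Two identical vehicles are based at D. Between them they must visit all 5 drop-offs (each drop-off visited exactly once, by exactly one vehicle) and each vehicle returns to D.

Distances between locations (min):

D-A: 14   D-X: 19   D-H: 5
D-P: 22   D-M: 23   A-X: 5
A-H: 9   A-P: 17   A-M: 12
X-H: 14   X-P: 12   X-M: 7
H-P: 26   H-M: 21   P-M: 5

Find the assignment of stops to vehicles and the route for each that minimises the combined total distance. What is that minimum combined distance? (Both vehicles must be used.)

Try each way of splitting the stops between the two vehicles (each non-empty) and, for each split, find the best tour for each vehicle:
  {A} + {X, H, P, M}: 28 + 53 = 81
  {X} + {A, H, P, M}: 38 + 53 = 91
  {A, X} + {H, P, M}: 38 + 53 = 91
  {H} + {A, X, P, M}: 10 + 53 = 63
  {A, H} + {X, P, M}: 28 + 53 = 81
  {X, H} + {A, P, M}: 38 + 53 = 91
  … (15 splits in total)
Best: vehicle 1 D → H → D = 10; vehicle 2 D → A → X → M → P → D = 53; combined 63.

Minimum combined distance: 63 min.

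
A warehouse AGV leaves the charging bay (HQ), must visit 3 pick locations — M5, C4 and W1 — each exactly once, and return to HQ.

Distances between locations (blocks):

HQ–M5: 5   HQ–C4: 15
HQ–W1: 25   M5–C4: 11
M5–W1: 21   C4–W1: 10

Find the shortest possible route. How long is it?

With 3 stops there are 3!/2 = 3 distinct round trips (a route and its reverse cost the same).
HQ-M5-C4-W1-HQ: 5+11+10+25 = 51
HQ-M5-W1-C4-HQ: 5+21+10+15 = 51
HQ-C4-M5-W1-HQ: 15+11+21+25 = 72
The minimum is 51.
One optimal route: HQ → M5 → C4 → W1 → HQ (or its reverse).

Shortest round trip = 51 blocks.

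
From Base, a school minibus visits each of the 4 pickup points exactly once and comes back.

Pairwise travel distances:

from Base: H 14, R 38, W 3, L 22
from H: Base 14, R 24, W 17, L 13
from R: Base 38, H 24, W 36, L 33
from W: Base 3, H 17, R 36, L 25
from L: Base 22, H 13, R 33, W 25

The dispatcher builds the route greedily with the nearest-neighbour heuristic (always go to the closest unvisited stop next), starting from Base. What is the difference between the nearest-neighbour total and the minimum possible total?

Excess over optimum: 6.

Base: W=3, H=14, L=22, R=38 ⇒ W
W: H=17, L=25, R=36 ⇒ H
H: L=13, R=24 ⇒ L
L: R=33 ⇒ R
NN route Base → W → H → L → R → Base costs 104.
Optimal: Base → W → R → H → L → Base costs 98 (by enumerating all 12 distinct tours).
Excess = 104 − 98 = 6.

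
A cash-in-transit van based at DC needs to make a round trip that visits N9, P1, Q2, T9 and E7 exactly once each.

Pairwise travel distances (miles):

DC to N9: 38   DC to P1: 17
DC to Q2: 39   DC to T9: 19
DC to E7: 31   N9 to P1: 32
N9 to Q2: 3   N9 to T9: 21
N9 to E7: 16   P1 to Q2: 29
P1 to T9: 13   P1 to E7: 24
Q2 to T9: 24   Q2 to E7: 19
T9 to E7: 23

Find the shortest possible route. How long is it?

There are 60 distinct closed tours to check (reversals are equivalent).
DC → N9 → P1 → Q2 → T9 → E7 → DC: 38+32+29+24+23+31 = 177
DC → N9 → P1 → Q2 → E7 → T9 → DC: 38+32+29+19+23+19 = 160
DC → N9 → P1 → T9 → Q2 → E7 → DC: 38+32+13+24+19+31 = 157
DC → N9 → P1 → T9 → E7 → Q2 → DC: 38+32+13+23+19+39 = 164
DC → N9 → P1 → E7 → Q2 → T9 → DC: 38+32+24+19+24+19 = 156
DC → N9 → P1 → E7 → T9 → Q2 → DC: 38+32+24+23+24+39 = 180
DC → N9 → Q2 → P1 → T9 → E7 → DC: 38+3+29+13+23+31 = 137
DC → N9 → Q2 → P1 → E7 → T9 → DC: 38+3+29+24+23+19 = 136
DC → N9 → Q2 → T9 → P1 → E7 → DC: 38+3+24+13+24+31 = 133
DC → N9 → Q2 → T9 → E7 → P1 → DC: 38+3+24+23+24+17 = 129
DC → N9 → Q2 → E7 → P1 → T9 → DC: 38+3+19+24+13+19 = 116
DC → N9 → Q2 → E7 → T9 → P1 → DC: 38+3+19+23+13+17 = 113
DC → N9 → T9 → P1 → Q2 → E7 → DC: 38+21+13+29+19+31 = 151
DC → N9 → T9 → P1 → E7 → Q2 → DC: 38+21+13+24+19+39 = 154
… (46 more)
DC → P1 → E7 → N9 → Q2 → T9 → DC: 17+24+16+3+24+19 = 103  ← best
The minimum is 103.
One optimal route: DC → P1 → E7 → N9 → Q2 → T9 → DC (or its reverse).

103 miles — the shortest possible round trip.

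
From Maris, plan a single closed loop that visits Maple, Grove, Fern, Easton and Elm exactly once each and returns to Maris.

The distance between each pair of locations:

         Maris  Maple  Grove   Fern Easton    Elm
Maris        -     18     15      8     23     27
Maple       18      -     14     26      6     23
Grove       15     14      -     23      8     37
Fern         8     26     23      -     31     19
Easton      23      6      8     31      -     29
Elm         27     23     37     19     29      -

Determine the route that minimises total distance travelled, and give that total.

Minimum total distance: 79.

With 5 stops there are 5!/2 = 60 distinct round trips (a route and its reverse cost the same).
Maris → Maple → Grove → Fern → Easton → Elm → Maris: 18+14+23+31+29+27 = 142
Maris → Maple → Grove → Fern → Elm → Easton → Maris: 18+14+23+19+29+23 = 126
Maris → Maple → Grove → Easton → Fern → Elm → Maris: 18+14+8+31+19+27 = 117
Maris → Maple → Grove → Easton → Elm → Fern → Maris: 18+14+8+29+19+8 = 96
Maris → Maple → Grove → Elm → Fern → Easton → Maris: 18+14+37+19+31+23 = 142
Maris → Maple → Grove → Elm → Easton → Fern → Maris: 18+14+37+29+31+8 = 137
Maris → Maple → Fern → Grove → Easton → Elm → Maris: 18+26+23+8+29+27 = 131
Maris → Maple → Fern → Grove → Elm → Easton → Maris: 18+26+23+37+29+23 = 156
Maris → Maple → Fern → Easton → Grove → Elm → Maris: 18+26+31+8+37+27 = 147
Maris → Maple → Fern → Easton → Elm → Grove → Maris: 18+26+31+29+37+15 = 156
Maris → Maple → Fern → Elm → Grove → Easton → Maris: 18+26+19+37+8+23 = 131
Maris → Maple → Fern → Elm → Easton → Grove → Maris: 18+26+19+29+8+15 = 115
Maris → Maple → Easton → Grove → Fern → Elm → Maris: 18+6+8+23+19+27 = 101
Maris → Maple → Easton → Grove → Elm → Fern → Maris: 18+6+8+37+19+8 = 96
… (46 more)
Maris → Grove → Easton → Maple → Elm → Fern → Maris: 15+8+6+23+19+8 = 79  ← best
The minimum is 79.
One optimal route: Maris → Grove → Easton → Maple → Elm → Fern → Maris (or its reverse).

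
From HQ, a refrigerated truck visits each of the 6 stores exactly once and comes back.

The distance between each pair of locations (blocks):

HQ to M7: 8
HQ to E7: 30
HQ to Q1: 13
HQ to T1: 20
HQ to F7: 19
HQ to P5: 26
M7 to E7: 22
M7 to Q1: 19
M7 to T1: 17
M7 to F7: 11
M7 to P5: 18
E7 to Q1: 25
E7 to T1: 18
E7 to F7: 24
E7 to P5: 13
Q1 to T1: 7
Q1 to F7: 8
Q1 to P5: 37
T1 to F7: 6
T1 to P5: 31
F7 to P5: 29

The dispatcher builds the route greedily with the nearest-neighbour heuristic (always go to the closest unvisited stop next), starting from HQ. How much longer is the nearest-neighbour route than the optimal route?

From HQ: M7=8, Q1=13, F7=19, T1=20, P5=26, E7=30 → choose M7 (8).
From M7: F7=11, T1=17, P5=18, Q1=19, E7=22 → choose F7 (11).
From F7: T1=6, Q1=8, E7=24, P5=29 → choose T1 (6).
From T1: Q1=7, E7=18, P5=31 → choose Q1 (7).
From Q1: E7=25, P5=37 → choose E7 (25).
From E7: P5=13 → choose P5 (13).
NN route HQ → M7 → F7 → T1 → Q1 → E7 → P5 → HQ costs 96.
Optimal: HQ → M7 → P5 → E7 → T1 → F7 → Q1 → HQ costs 84 (by enumerating all 360 distinct tours).
Excess = 96 − 84 = 12.

Excess over optimum: 12 blocks.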